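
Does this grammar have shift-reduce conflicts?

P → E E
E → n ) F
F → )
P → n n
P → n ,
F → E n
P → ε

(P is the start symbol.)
A shift-reduce conflict occurs when an LR(0) state has both:
  - a complete (reduce) item [A → α .] (dot at the end), and
  - a shift item [B → β . c γ] (dot before a terminal).

Augment with P' → P and build the canonical LR(0) collection (I0 = CLOSURE({[P' → . P]}), then GOTO on every symbol after a dot until no new states appear). It has 13 states:
  I0: { [E → . n ) F], [P → . E E], [P → . n ,], [P → . n n], [P → .], [P' → . P] }  — shift, reduce
  I1: { [E → . n ) F], [P → E . E] }  — shift
  I2: { [P' → P .] }  — accept
  I3: { [E → n . ) F], [P → n . ,], [P → n . n] }  — shift
  I4: { [E → . n ) F], [E → n ) . F], [F → . )], [F → . E n] }  — shift
  I5: { [P → n , .] }  — reduce
  I6: { [P → n n .] }  — reduce
  I7: { [F → ) .] }  — reduce
  I8: { [F → E . n] }  — shift
  I9: { [E → n ) F .] }  — reduce
  I10: { [E → n . ) F] }  — shift
  I11: { [F → E n .] }  — reduce
  I12: { [P → E E .] }  — reduce

I0 contains reduce item [P → .] and shift items [E → . n ) F], [P → . n ,], [P → . n n] — shift-reduce conflict.

Answer: Yes — I0: [P → .] vs [E → . n ) F]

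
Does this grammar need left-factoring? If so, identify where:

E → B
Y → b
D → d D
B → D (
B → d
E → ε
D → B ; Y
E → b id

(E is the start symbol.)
Left-factoring is needed when two productions for the same non-terminal
share a common prefix on the right-hand side.

Productions for E:
  E → B
  E → ε
  E → b id
Productions for D:
  D → d D
  D → B ; Y
Productions for B:
  B → D (
  B → d

No common prefixes found.

Answer: No, left-factoring is not needed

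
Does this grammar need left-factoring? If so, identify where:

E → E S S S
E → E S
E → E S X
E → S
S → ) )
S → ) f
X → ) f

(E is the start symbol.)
Yes, E has productions with common prefix 'E S'; S has productions with common prefix ')'

Left-factoring is needed when two productions for the same non-terminal
share a common prefix on the right-hand side.

Productions for E:
  E → E S S S
  E → E S
  E → E S X
  E → S
Productions for S:
  S → ) )
  S → ) f

Found common prefix 'E S' in productions for E
Found common prefix ')' in productions for S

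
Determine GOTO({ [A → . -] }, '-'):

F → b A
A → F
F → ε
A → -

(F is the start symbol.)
{ [A → - .] }

GOTO(I, '-') = CLOSURE({ [A → αX.β] : [A → α.Xβ] ∈ I, X = '-' })

Items with dot before '-', with the dot advanced:
  [A → . -] → [A → - .]
Closure adds nothing (no advanced item has the dot before a non-terminal).

GOTO = { [A → - .] }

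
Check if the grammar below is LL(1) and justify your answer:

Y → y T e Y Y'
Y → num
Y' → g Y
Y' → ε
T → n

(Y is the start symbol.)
No. Predict set conflict for Y': { 'g' }

A grammar is LL(1) if for each non-terminal N with multiple productions, the predict sets of those productions are pairwise disjoint, where PREDICT(N → α) = (FIRST(α) \ {ε}) ∪ (FOLLOW(N) if α ⇒* ε).

Relevant sets:
  FOLLOW(Y') = { $, 'g' }

For Y:
  PREDICT(Y → y T e Y Y') = { 'y' }
  PREDICT(Y → num) = { 'num' }
For Y':
  PREDICT(Y' → g Y) = { 'g' }
  PREDICT(Y' → ε) = { $, 'g' }
T has a single production, so nothing to check there.

Conflict found: Predict set conflict for Y': { 'g' }
The grammar is NOT LL(1).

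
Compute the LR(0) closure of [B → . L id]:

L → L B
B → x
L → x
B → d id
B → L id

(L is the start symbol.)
Start with: [B → . L id]
  [B → . L id] has the dot before L: add [L → . L B], [L → . x]
No further items can be added.

CLOSURE = { [B → . L id], [L → . L B], [L → . x] }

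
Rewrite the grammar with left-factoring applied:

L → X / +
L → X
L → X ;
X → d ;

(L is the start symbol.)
L → X L'
L' → / +
L' → ε
L' → ;
X → d ;

Left-factoring transforms A → αβ₁ | αβ₂ into A → αA' and A' → β₁ | β₂
(α is the longest common prefix among the alternatives). Repeat until
no nonterminal has two alternatives with a common prefix.

Round 1: L has alternatives sharing prefix 'X'. Introduce L': L → X L'
  Add: L' → / +
  Add: L' → ε
  Add: L' → ;

No remaining common prefixes — done.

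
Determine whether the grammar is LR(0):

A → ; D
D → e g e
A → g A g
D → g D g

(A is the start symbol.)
Yes, the grammar is LR(0)

A grammar is LR(0) if no state in the canonical LR(0) collection has:
  - both a shift item (dot before a terminal) and a complete item (shift-reduce conflict), or
  - two or more complete items (reduce-reduce conflict; the accept item [A' → A .] counts as a complete item here).

Augment with A' → A and build the canonical LR(0) collection (I0 = CLOSURE({[A' → . A]}), then GOTO on every symbol after a dot until no new states appear). It has 13 states:
  I0: { [A → . ; D], [A → . g A g], [A' → . A] }  — shift
  I1: { [A → ; . D], [D → . e g e], [D → . g D g] }  — shift
  I2: { [A' → A .] }  — accept
  I3: { [A → . ; D], [A → . g A g], [A → g . A g] }  — shift
  I4: { [A → g A . g] }  — shift
  I5: { [A → g A g .] }  — reduce
  I6: { [A → ; D .] }  — reduce
  I7: { [D → e . g e] }  — shift
  I8: { [D → . e g e], [D → . g D g], [D → g . D g] }  — shift
  I9: { [D → g D . g] }  — shift
  I10: { [D → g D g .] }  — reduce
  I11: { [D → e g . e] }  — shift
  I12: { [D → e g e .] }  — reduce

Every state is either a pure shift/goto state or contains exactly one complete item and nothing to shift — no conflicts. The grammar is LR(0).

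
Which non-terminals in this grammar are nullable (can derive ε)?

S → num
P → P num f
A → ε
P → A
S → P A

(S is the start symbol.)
A non-terminal is nullable if it can derive ε (the empty string): either it has an ε-production, or it has a production whose right-hand side consists entirely of nullable non-terminals.

ε-productions: A → ε
So A is immediately nullable.
P → A: every symbol on the right is nullable, so P is nullable too.
S → P A: every symbol on the right is nullable, so S is nullable too.
Every non-terminal is now nullable.
Nullable = { 'A', 'P', 'S' }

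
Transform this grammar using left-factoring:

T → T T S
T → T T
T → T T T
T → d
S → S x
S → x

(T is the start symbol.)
T → T T T'
T' → S
T' → ε
T' → T
T → d
S → S x
S → x

Left-factoring transforms A → αβ₁ | αβ₂ into A → αA' and A' → β₁ | β₂
(α is the longest common prefix among the alternatives). Repeat until
no nonterminal has two alternatives with a common prefix.

Round 1: T has alternatives sharing prefix 'T T'. Introduce T': T → T T T'
  Add: T' → S
  Add: T' → ε
  Add: T' → T

No remaining common prefixes — done.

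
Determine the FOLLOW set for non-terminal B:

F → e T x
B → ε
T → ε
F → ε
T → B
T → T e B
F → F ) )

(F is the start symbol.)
{ 'e', 'x' }

In T → B: B is at the end, add FOLLOW(T)
In T → T e B: B is at the end, add FOLLOW(T)

The FOLLOW sets referred to above (computed the same way, to a fixed point):
  FOLLOW(T) = { 'e', 'x' }

Taking the union: FOLLOW(B) = { 'e', 'x' }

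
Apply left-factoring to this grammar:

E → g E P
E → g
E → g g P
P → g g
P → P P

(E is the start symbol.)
E → g E'
E' → E P
E' → ε
E' → g P
P → g g
P → P P

Left-factoring transforms A → αβ₁ | αβ₂ into A → αA' and A' → β₁ | β₂
(α is the longest common prefix among the alternatives). Repeat until
no nonterminal has two alternatives with a common prefix.

Round 1: E has alternatives sharing prefix 'g'. Introduce E': E → g E'
  Add: E' → E P
  Add: E' → ε
  Add: E' → g P

No remaining common prefixes — done.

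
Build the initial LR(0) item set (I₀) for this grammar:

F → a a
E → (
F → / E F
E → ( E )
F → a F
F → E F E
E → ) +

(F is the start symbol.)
First, augment the grammar with F' → F
I₀ = CLOSURE({ [F' → . F] }):
  [F' → . F] has the dot before F: add [F → . a a], [F → . / E F], [F → . a F], [F → . E F E]
  [F → . E F E] has the dot before E: add [E → . (], [E → . ( E )], [E → . ) +]
No further items can be added.

I₀ = { [E → . ( E )], [E → . (], [E → . ) +], [F → . / E F], [F → . E F E], [F → . a F], [F → . a a], [F' → . F] }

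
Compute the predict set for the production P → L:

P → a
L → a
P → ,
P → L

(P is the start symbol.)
{ 'a' }

PREDICT(P → L) = (FIRST(RHS) \ {ε}) ∪ (FOLLOW(P) if ε ∈ FIRST(RHS), i.e. RHS ⇒* ε)
FIRST(L) = { 'a' }
FIRST(L) = { 'a' }
ε ∉ FIRST(L), so FOLLOW(P) is not added.
PREDICT(P → L) = { 'a' }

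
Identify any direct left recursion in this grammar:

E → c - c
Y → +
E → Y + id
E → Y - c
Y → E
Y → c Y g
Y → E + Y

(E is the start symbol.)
No direct left recursion

Direct left recursion occurs when N → N α for some non-terminal N (the right-hand side begins with the left-hand side itself).

E → c - c: starts with c
Y → +: starts with '+'
E → Y + id: starts with Y
E → Y - c: starts with Y
Y → E: starts with E
Y → c Y g: starts with c
Y → E + Y: starts with E

No direct left recursion found.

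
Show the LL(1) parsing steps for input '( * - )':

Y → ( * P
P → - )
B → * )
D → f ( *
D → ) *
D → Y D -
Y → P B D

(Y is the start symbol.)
Stack is shown with the top on the left.

Stack    Input      Action
--------------------------
Y $      ( * - ) $  output Y → ( * P
( * P $  ( * - ) $  match '('
* P $    * - ) $    match '*'
P $      - ) $      output P → - )
- ) $    - ) $      match '-'
) $      ) $        match ')'
$        $          accept

The string is accepted.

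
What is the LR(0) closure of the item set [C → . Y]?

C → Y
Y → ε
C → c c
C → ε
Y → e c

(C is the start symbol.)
{ [C → . Y], [Y → . e c], [Y → .] }

To compute CLOSURE, for each item [A → α.Bβ] where B is a non-terminal, add [B → .γ] for all productions B → γ; repeat for the newly added items until nothing changes.

Start with: [C → . Y]
  [C → . Y] has the dot before Y: add [Y → .], [Y → . e c]
No further items can be added.

CLOSURE = { [C → . Y], [Y → . e c], [Y → .] }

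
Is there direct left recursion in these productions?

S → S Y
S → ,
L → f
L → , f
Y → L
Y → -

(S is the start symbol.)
S → S Y: LEFT RECURSIVE (starts with S)
S → ,: starts with ','
L → f: starts with f
L → , f: starts with ','
Y → L: starts with L
Y → -: starts with '-'

The grammar has direct left recursion on: S.

Answer: Yes, S is left-recursive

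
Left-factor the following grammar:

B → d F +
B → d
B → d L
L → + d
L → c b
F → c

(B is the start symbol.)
B → d B'
B' → F +
B' → ε
B' → L
L → + d
L → c b
F → c

Left-factoring transforms A → αβ₁ | αβ₂ into A → αA' and A' → β₁ | β₂
(α is the longest common prefix among the alternatives). Repeat until
no nonterminal has two alternatives with a common prefix.

Round 1: B has alternatives sharing prefix 'd'. Introduce B': B → d B'
  Add: B' → F +
  Add: B' → ε
  Add: B' → L

No remaining common prefixes — done.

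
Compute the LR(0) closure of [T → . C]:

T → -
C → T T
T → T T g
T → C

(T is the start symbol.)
{ [C → . T T], [T → . -], [T → . C], [T → . T T g] }

Start with: [T → . C]
  [T → . C] has the dot before C: add [C → . T T]
  [C → . T T] has the dot before T: add [T → . -], [T → . T T g]
No further items can be added.

CLOSURE = { [C → . T T], [T → . -], [T → . C], [T → . T T g] }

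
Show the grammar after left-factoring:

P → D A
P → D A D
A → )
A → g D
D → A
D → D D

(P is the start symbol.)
Left-factoring transforms A → αβ₁ | αβ₂ into A → αA' and A' → β₁ | β₂
(α is the longest common prefix among the alternatives). Repeat until
no nonterminal has two alternatives with a common prefix.

Round 1: P has alternatives sharing prefix 'D A'. Introduce P': P → D A P'
  Add: P' → ε
  Add: P' → D

No remaining common prefixes — done.

Resulting grammar:
P → D A P'
P' → ε
P' → D
A → )
A → g D
D → A
D → D D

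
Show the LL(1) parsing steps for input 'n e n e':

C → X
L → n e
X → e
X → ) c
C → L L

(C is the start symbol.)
LL(1) parsing maintains a stack (initially the start symbol over $) and the input. At each step: if the stack top is a terminal, match it against the current input token; if it is a non-terminal N, replace it with the RHS of M[N, lookahead] (the unique production whose predict set contains the lookahead).

Stack is shown with the top on the left.

Stack    Input      Action
--------------------------
C $      n e n e $  output C → L L
L L $    n e n e $  output L → n e
n e L $  n e n e $  match 'n'
e L $    e n e $    match 'e'
L $      n e $      output L → n e
n e $    n e $      match 'n'
e $      e $        match 'e'
$        $          accept

The string is accepted.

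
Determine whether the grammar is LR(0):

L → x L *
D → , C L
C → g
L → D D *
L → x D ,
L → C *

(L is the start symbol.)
No. Shift-reduce conflict between [L → x D , .] and [C → . g]

Augment with L' → L and build the canonical LR(0) collection (I0 = CLOSURE({[L' → . L]}), then GOTO on every symbol after a dot until no new states appear). It has 16 states:
  I0: { [C → . g], [D → . , C L], [L → . C *], [L → . D D *], [L → . x D ,], [L → . x L *], [L' → . L] }  — shift
  I1: { [C → . g], [D → , . C L] }  — shift
  I2: { [L → C . *] }  — shift
  I3: { [D → . , C L], [L → D . D *] }  — shift
  I4: { [L' → L .] }  — accept
  I5: { [C → g .] }  — reduce
  I6: { [C → . g], [D → . , C L], [L → . C *], [L → . D D *], [L → . x D ,], [L → . x L *], [L → x . D ,], [L → x . L *] }  — shift
  I7: { [D → . , C L], [L → D . D *], [L → x D . ,] }  — shift
  I8: { [L → x L . *] }  — shift
  I9: { [L → x L * .] }  — reduce
  I10: { [C → . g], [D → , . C L], [L → x D , .] }  — shift, reduce
  I11: { [L → D D . *] }  — shift
  I12: { [L → D D * .] }  — reduce
  I13: { [C → . g], [D → , C . L], [D → . , C L], [L → . C *], [L → . D D *], [L → . x D ,], [L → . x L *] }  — shift
  I14: { [D → , C L .] }  — reduce
  I15: { [L → C * .] }  — reduce

Conflict in state I10:
  Shift-reduce conflict between [L → x D , .] and [C → . g]
So the grammar is NOT LR(0).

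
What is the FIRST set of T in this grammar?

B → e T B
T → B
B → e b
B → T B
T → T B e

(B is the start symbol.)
{ 'e' }

To compute FIRST(T), examine every production with T on the left-hand side, reading each right-hand side left to right until a non-nullable symbol is reached.

FIRST sets of the other non-terminals involved (by the same procedure, iterated to a fixed point):
  FIRST(B) = { 'e' }

From T → B:
  - B is a non-terminal: add FIRST(B) \ {ε} = { 'e' }
    B is not nullable, so stop
From T → T B e:
  - T is the symbol being defined: contributes nothing new
    T is not nullable, so stop

Collecting: FIRST(T) = { 'e' }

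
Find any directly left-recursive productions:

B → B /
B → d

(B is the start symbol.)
B → B /: LEFT RECURSIVE (starts with B)
B → d: starts with d

The grammar has direct left recursion on: B.

Answer: Yes, B is left-recursive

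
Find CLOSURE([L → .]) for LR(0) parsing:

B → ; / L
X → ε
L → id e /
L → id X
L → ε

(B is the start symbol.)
Start with: [L → .]
The dot is at the end, so nothing is added.

CLOSURE = { [L → .] }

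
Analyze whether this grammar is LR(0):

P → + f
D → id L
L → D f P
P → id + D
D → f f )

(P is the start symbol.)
Yes, the grammar is LR(0)

A grammar is LR(0) if no state in the canonical LR(0) collection has:
  - both a shift item (dot before a terminal) and a complete item (shift-reduce conflict), or
  - two or more complete items (reduce-reduce conflict; the accept item [P' → P .] counts as a complete item here).

Augment with P' → P and build the canonical LR(0) collection (I0 = CLOSURE({[P' → . P]}), then GOTO on every symbol after a dot until no new states appear). It has 15 states:
  I0: { [P → . + f], [P → . id + D], [P' → . P] }  — shift
  I1: { [P → + . f] }  — shift
  I2: { [P' → P .] }  — accept
  I3: { [P → id . + D] }  — shift
  I4: { [D → . f f )], [D → . id L], [P → id + . D] }  — shift
  I5: { [P → id + D .] }  — reduce
  I6: { [D → f . f )] }  — shift
  I7: { [D → . f f )], [D → . id L], [D → id . L], [L → . D f P] }  — shift
  I8: { [L → D . f P] }  — shift
  I9: { [D → id L .] }  — reduce
  I10: { [L → D f . P], [P → . + f], [P → . id + D] }  — shift
  I11: { [L → D f P .] }  — reduce
  I12: { [D → f f . )] }  — shift
  I13: { [D → f f ) .] }  — reduce
  I14: { [P → + f .] }  — reduce

Every state is either a pure shift/goto state or contains exactly one complete item and nothing to shift — no conflicts. The grammar is LR(0).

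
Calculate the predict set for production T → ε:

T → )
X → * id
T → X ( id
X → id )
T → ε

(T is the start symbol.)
{ $ }

PREDICT(T → ε) = (FIRST(RHS) \ {ε}) ∪ (FOLLOW(T) if ε ∈ FIRST(RHS), i.e. RHS ⇒* ε)
The right-hand side is ε (FIRST(ε) = { ε }), so the predict set is FOLLOW(T) = { $ }
PREDICT(T → ε) = { $ }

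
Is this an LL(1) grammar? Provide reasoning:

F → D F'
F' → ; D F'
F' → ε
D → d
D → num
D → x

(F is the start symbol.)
Yes, the grammar is LL(1).

Relevant sets:
  FOLLOW(F') = { $ }

For F':
  PREDICT(F' → ';' D F') = { ';' }
  PREDICT(F' → ε) = { $ }
For D:
  PREDICT(D → d) = { 'd' }
  PREDICT(D → num) = { 'num' }
  PREDICT(D → x) = { 'x' }
F has a single production, so nothing to check there.

All predict sets are disjoint. The grammar IS LL(1).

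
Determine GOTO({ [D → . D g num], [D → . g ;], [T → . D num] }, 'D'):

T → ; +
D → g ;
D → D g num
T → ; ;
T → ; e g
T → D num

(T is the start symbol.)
{ [D → D . g num], [T → D . num] }

GOTO(I, 'D') = CLOSURE({ [A → αX.β] : [A → α.Xβ] ∈ I, X = 'D' })

Items with dot before 'D', with the dot advanced:
  [D → . D g num] → [D → D . g num]
  [T → . D num] → [T → D . num]
Closure adds nothing (no advanced item has the dot before a non-terminal).

GOTO = { [D → D . g num], [T → D . num] }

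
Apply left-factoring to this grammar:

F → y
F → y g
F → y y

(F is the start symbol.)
Left-factoring transforms A → αβ₁ | αβ₂ into A → αA' and A' → β₁ | β₂
(α is the longest common prefix among the alternatives). Repeat until
no nonterminal has two alternatives with a common prefix.

Round 1: F has alternatives sharing prefix 'y'. Introduce F': F → y F'
  Add: F' → ε
  Add: F' → g
  Add: F' → y

No remaining common prefixes — done.

Resulting grammar:
F → y F'
F' → ε
F' → g
F' → y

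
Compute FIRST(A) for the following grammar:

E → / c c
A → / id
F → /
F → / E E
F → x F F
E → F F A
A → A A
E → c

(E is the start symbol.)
From A → / id:
  - '/' is a terminal: add '/' and stop
From A → A A:
  - A is the symbol being defined: contributes nothing new
    A is not nullable, so stop

Collecting: FIRST(A) = { '/' }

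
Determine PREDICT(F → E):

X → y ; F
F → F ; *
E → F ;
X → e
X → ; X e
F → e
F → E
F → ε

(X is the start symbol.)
{ ';', 'e' }

PREDICT(F → E) = (FIRST(RHS) \ {ε}) ∪ (FOLLOW(F) if ε ∈ FIRST(RHS), i.e. RHS ⇒* ε)
FIRST(E) = { ';', 'e' }
FIRST(E) = { ';', 'e' }
ε ∉ FIRST(E), so FOLLOW(F) is not added.
PREDICT(F → E) = { ';', 'e' }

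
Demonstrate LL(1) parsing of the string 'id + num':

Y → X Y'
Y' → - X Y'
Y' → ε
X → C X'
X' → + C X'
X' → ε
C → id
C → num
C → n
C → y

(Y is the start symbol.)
Stack is shown with the top on the left.

Stack        Input       Action
-------------------------------
Y $          id + num $  output Y → X Y'
X Y' $       id + num $  output X → C X'
C X' Y' $    id + num $  output C → id
id X' Y' $   id + num $  match 'id'
X' Y' $      + num $     output X' → + C X'
+ C X' Y' $  + num $     match '+'
C X' Y' $    num $       output C → num
num X' Y' $  num $       match 'num'
X' Y' $      $           output X' → ε
Y' $         $           output Y' → ε
$            $           accept

The string is accepted.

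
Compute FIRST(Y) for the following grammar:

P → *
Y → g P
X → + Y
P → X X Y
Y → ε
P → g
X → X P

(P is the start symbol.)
{ 'g', ε }

To compute FIRST(Y), examine every production with Y on the left-hand side, reading each right-hand side left to right until a non-nullable symbol is reached.

From Y → g P:
  - g is a terminal: add 'g' and stop
From Y → ε:
  - ε-production, so ε ∈ FIRST(Y)

Collecting: FIRST(Y) = { 'g', ε }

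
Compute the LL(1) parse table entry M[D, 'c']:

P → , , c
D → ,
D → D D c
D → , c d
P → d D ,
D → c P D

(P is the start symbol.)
To find M[D, 'c'], we find productions for D where 'c' is in the predict set (PREDICT(N → α) = (FIRST(α) \ {ε}) ∪ (FOLLOW(N) if α ⇒* ε)).

Relevant sets:
  FIRST(D) = { ',', 'c' }

D → ,: PREDICT = { ',' }
D → D D c: PREDICT = { ',', 'c' }
  'c' is in predict set, so this production goes in M[D, 'c']
D → , c d: PREDICT = { ',' }
D → c P D: PREDICT = { 'c' }
  'c' is in predict set, so this production goes in M[D, 'c']

M[D, 'c'] = D → D D c, D → c P D  (a multiply-defined cell — the grammar is not LL(1))

Answer: D → D D c, D → c P D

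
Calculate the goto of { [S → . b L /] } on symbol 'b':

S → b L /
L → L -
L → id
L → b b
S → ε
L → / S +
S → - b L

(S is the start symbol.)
{ [L → . / S +], [L → . L -], [L → . b b], [L → . id], [S → b . L /] }

GOTO(I, 'b') = CLOSURE({ [A → αX.β] : [A → α.Xβ] ∈ I, X = 'b' })

Items with dot before 'b', with the dot advanced:
  [S → . b L /] → [S → b . L /]
Closure of the advanced items:
  [S → b . L /] has the dot before L: add [L → . L -], [L → . id], [L → . b b], [L → . / S +]

GOTO = { [L → . / S +], [L → . L -], [L → . b b], [L → . id], [S → b . L /] }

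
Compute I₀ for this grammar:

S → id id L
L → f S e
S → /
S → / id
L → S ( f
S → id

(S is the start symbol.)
First, augment the grammar with S' → S
I₀ = CLOSURE({ [S' → . S] }):
  [S' → . S] has the dot before S: add [S → . id id L], [S → . /], [S → . / id], [S → . id]
No further items can be added.

I₀ = { [S → . / id], [S → . /], [S → . id id L], [S → . id], [S' → . S] }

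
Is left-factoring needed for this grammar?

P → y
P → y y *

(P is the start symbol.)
Left-factoring is needed when two productions for the same non-terminal
share a common prefix on the right-hand side.

Productions for P:
  P → y
  P → y y *

Found common prefix 'y' in productions for P

Answer: Yes, P has productions with common prefix 'y'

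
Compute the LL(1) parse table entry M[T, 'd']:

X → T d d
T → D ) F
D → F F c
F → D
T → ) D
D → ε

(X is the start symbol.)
To find M[T, 'd'], we find productions for T where 'd' is in the predict set (PREDICT(N → α) = (FIRST(α) \ {ε}) ∪ (FOLLOW(N) if α ⇒* ε)).

Relevant sets:
  FIRST(D) = { 'c', ε }

T → D ) F: PREDICT = { ')', 'c' }
T → ) D: PREDICT = { ')' }

M[T, 'd'] is empty (no production applies)

Answer: Empty (error entry)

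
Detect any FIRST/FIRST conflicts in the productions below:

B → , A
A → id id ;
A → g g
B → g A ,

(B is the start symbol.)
Productions for B:
  B → , A: FIRST = { ',' }
  B → g A ,: FIRST = { 'g' }
Productions for A:
  A → id id ;: FIRST = { 'id' }
  A → g g: FIRST = { 'g' }

All alternatives of each non-terminal have pairwise disjoint FIRST sets.

Answer: No FIRST/FIRST conflicts.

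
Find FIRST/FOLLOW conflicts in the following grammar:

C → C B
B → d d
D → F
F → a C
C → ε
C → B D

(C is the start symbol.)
Nullable non-terminals: C.
FIRST sets used below: FIRST(C) = { 'd', ε }, FIRST(B) = { 'd' }

C: nullable alternative(s) C → ε; FOLLOW(C) = { $, 'd' }
  C → C B: FIRST \ {ε} = { 'd' } — overlaps FOLLOW(C) on { 'd' }: CONFLICT
  C → ε: FIRST \ {ε} = { } — this is the only nullable alternative, skip
  C → B D: FIRST \ {ε} = { 'd' } — overlaps FOLLOW(C) on { 'd' }: CONFLICT

B, D, F have no nullable alternative, so no FIRST/FOLLOW check is needed there.

So the grammar has 2 FIRST/FOLLOW conflicts (marked CONFLICT above).

Answer: Yes. C → C B with FOLLOW(C) on { 'd' }; C → B D with FOLLOW(C) on { 'd' }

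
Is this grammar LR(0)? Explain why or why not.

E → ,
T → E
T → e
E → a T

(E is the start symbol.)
Yes, the grammar is LR(0)

Augment with E' → E and build the canonical LR(0) collection (I0 = CLOSURE({[E' → . E]}), then GOTO on every symbol after a dot until no new states appear). It has 7 states:
  I0: { [E → . ,], [E → . a T], [E' → . E] }  — shift
  I1: { [E → , .] }  — reduce
  I2: { [E' → E .] }  — accept
  I3: { [E → . ,], [E → . a T], [E → a . T], [T → . E], [T → . e] }  — shift
  I4: { [T → E .] }  — reduce
  I5: { [E → a T .] }  — reduce
  I6: { [T → e .] }  — reduce

Every state is either a pure shift/goto state or contains exactly one complete item and nothing to shift — no conflicts. The grammar is LR(0).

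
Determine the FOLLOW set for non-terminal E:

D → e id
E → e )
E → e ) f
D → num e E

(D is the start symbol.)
{ $ }

To compute FOLLOW(E), find every occurrence of E on a right-hand side N → α E β: add FIRST(β) \ {ε}, and if β is empty or nullable also add FOLLOW(N). Iterate to a fixed point.

In D → num e E: E is at the end, add FOLLOW(D)

The FOLLOW sets referred to above (computed the same way, to a fixed point):
  FOLLOW(D) = { $ }

Taking the union: FOLLOW(E) = { $ }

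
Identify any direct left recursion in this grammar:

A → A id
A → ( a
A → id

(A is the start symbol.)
Yes, A is left-recursive

Direct left recursion occurs when N → N α for some non-terminal N (the right-hand side begins with the left-hand side itself).

A → A id: LEFT RECURSIVE (starts with A)
A → ( a: starts with '('
A → id: starts with id

The grammar has direct left recursion on: A.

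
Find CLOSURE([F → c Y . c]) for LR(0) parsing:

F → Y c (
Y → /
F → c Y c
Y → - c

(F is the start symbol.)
To compute CLOSURE, for each item [A → α.Bβ] where B is a non-terminal, add [B → .γ] for all productions B → γ; repeat for the newly added items until nothing changes.

Start with: [F → c Y . c]
The dot precedes the terminal c, so nothing is added.

CLOSURE = { [F → c Y . c] }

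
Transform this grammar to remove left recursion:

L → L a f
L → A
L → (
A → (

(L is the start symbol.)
L is directly left-recursive. The standard transformation for
  A → A α₁ | ... | A α_m | β₁ | ... | β_n
is
  A  → β₁ A' | ... | β_n A'
  A' → α₁ A' | ... | α_m A' | ε

L → A becomes L → A L'
L → ( becomes L → ( L'
L → L a f becomes L' → a f L'
Add L' → ε

Productions for other non-terminals are unchanged:
  A → (

Resulting grammar:
L → A L'
L → ( L'
L' → a f L'
L' → ε
A → (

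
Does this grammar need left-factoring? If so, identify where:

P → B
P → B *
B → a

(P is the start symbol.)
Yes, P has productions with common prefix 'B'

Left-factoring is needed when two productions for the same non-terminal
share a common prefix on the right-hand side.

Productions for P:
  P → B
  P → B *

Found common prefix 'B' in productions for P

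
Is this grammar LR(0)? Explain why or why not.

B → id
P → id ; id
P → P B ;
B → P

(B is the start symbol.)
No. Shift-reduce conflict between [B → P .] and [B → . id]

A grammar is LR(0) if no state in the canonical LR(0) collection has:
  - both a shift item (dot before a terminal) and a complete item (shift-reduce conflict), or
  - two or more complete items (reduce-reduce conflict; the accept item [B' → B .] counts as a complete item here).

Augment with B' → B and build the canonical LR(0) collection (I0 = CLOSURE({[B' → . B]}), then GOTO on every symbol after a dot until no new states appear). It has 8 states:
  I0: { [B → . P], [B → . id], [B' → . B], [P → . P B ;], [P → . id ; id] }  — shift
  I1: { [B' → B .] }  — accept
  I2: { [B → . P], [B → . id], [B → P .], [P → . P B ;], [P → . id ; id], [P → P . B ;] }  — shift, reduce
  I3: { [B → id .], [P → id . ; id] }  — shift, reduce
  I4: { [P → id ; . id] }  — shift
  I5: { [P → id ; id .] }  — reduce
  I6: { [P → P B . ;] }  — shift
  I7: { [P → P B ; .] }  — reduce

Conflict in state I2:
  Shift-reduce conflict between [B → P .] and [B → . id]
So the grammar is NOT LR(0).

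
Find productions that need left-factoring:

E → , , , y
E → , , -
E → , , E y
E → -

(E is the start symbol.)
Left-factoring is needed when two productions for the same non-terminal
share a common prefix on the right-hand side.

Productions for E:
  E → , , , y
  E → , , -
  E → , , E y
  E → -

Found common prefix ', ,' in productions for E

Answer: Yes, E has productions with common prefix ', ,'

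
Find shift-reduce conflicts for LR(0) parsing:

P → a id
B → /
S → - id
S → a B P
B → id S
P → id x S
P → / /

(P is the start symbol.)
Augment with P' → P and build the canonical LR(0) collection (I0 = CLOSURE({[P' → . P]}), then GOTO on every symbol after a dot until no new states appear). It has 17 states:
  I0: { [P → . / /], [P → . a id], [P → . id x S], [P' → . P] }  — shift
  I1: { [P → / . /] }  — shift
  I2: { [P' → P .] }  — accept
  I3: { [P → a . id] }  — shift
  I4: { [P → id . x S] }  — shift
  I5: { [P → id x . S], [S → . - id], [S → . a B P] }  — shift
  I6: { [S → - . id] }  — shift
  I7: { [P → id x S .] }  — reduce
  I8: { [B → . /], [B → . id S], [S → a . B P] }  — shift
  I9: { [B → / .] }  — reduce
  I10: { [P → . / /], [P → . a id], [P → . id x S], [S → a B . P] }  — shift
  I11: { [B → id . S], [S → . - id], [S → . a B P] }  — shift
  I12: { [B → id S .] }  — reduce
  I13: { [S → a B P .] }  — reduce
  I14: { [S → - id .] }  — reduce
  I15: { [P → a id .] }  — reduce
  I16: { [P → / / .] }  — reduce

No state contains both a complete item and a shift item.

Answer: No shift-reduce conflicts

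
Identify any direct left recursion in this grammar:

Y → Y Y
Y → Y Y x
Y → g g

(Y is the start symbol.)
Direct left recursion occurs when N → N α for some non-terminal N (the right-hand side begins with the left-hand side itself).

Y → Y Y: LEFT RECURSIVE (starts with Y)
Y → Y Y x: LEFT RECURSIVE (starts with Y)
Y → g g: starts with g

The grammar has direct left recursion on: Y.

Answer: Yes, Y is left-recursive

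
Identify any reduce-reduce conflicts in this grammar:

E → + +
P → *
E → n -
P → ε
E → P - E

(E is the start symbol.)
Augment with E' → E and build the canonical LR(0) collection (I0 = CLOSURE({[E' → . E]}), then GOTO on every symbol after a dot until no new states appear). It has 10 states:
  I0: { [E → . + +], [E → . P - E], [E → . n -], [E' → . E], [P → . *], [P → .] }  — shift, reduce
  I1: { [P → * .] }  — reduce
  I2: { [E → + . +] }  — shift
  I3: { [E' → E .] }  — accept
  I4: { [E → P . - E] }  — shift
  I5: { [E → n . -] }  — shift
  I6: { [E → n - .] }  — reduce
  I7: { [E → . + +], [E → . P - E], [E → . n -], [E → P - . E], [P → . *], [P → .] }  — shift, reduce
  I8: { [E → P - E .] }  — reduce
  I9: { [E → + + .] }  — reduce

No state contains more than one complete item.

Answer: No reduce-reduce conflicts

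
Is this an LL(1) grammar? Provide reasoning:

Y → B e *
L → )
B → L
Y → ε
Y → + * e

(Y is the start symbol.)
A grammar is LL(1) if for each non-terminal N with multiple productions, the predict sets of those productions are pairwise disjoint, where PREDICT(N → α) = (FIRST(α) \ {ε}) ∪ (FOLLOW(N) if α ⇒* ε).

Relevant sets:
  FIRST(B) = { ')' }
  FOLLOW(Y) = { $ }

For Y:
  PREDICT(Y → B e '*') = { ')' }
  PREDICT(Y → ε) = { $ }
  PREDICT(Y → '+' '*' e) = { '+' }
L, B have a single production, so nothing to check there.

All predict sets are disjoint. The grammar IS LL(1).

Answer: Yes, the grammar is LL(1).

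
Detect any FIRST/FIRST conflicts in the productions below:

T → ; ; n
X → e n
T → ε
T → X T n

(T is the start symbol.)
A FIRST/FIRST conflict occurs when two productions N → α and N → β for the same non-terminal have FIRST(α) ∩ FIRST(β) ≠ ∅ (with ε ∈ FIRST of a nullable right-hand side, so two nullable alternatives also conflict).

FIRST sets of the non-terminals at (or reachable through a nullable prefix from) the front of some alternative:
  FIRST(X) = { 'e' }

Productions for T:
  T → ; ; n: FIRST = { ';' }
  T → ε: FIRST = { ε }
  T → X T n: FIRST = { 'e' }
X has only one production, so no FIRST/FIRST conflict is possible there.

All alternatives of each non-terminal have pairwise disjoint FIRST sets.

Answer: No FIRST/FIRST conflicts.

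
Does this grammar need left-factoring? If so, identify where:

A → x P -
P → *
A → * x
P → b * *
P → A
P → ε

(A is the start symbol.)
No, left-factoring is not needed

Left-factoring is needed when two productions for the same non-terminal
share a common prefix on the right-hand side.

Productions for A:
  A → x P -
  A → * x
Productions for P:
  P → *
  P → b * *
  P → A
  P → ε

No common prefixes found.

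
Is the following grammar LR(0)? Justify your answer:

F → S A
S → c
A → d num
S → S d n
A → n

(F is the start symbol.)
A grammar is LR(0) if no state in the canonical LR(0) collection has:
  - both a shift item (dot before a terminal) and a complete item (shift-reduce conflict), or
  - two or more complete items (reduce-reduce conflict; the accept item [F' → F .] counts as a complete item here).

Augment with F' → F and build the canonical LR(0) collection (I0 = CLOSURE({[F' → . F]}), then GOTO on every symbol after a dot until no new states appear). It has 9 states:
  I0: { [F → . S A], [F' → . F], [S → . S d n], [S → . c] }  — shift
  I1: { [F' → F .] }  — accept
  I2: { [A → . d num], [A → . n], [F → S . A], [S → S . d n] }  — shift
  I3: { [S → c .] }  — reduce
  I4: { [F → S A .] }  — reduce
  I5: { [A → d . num], [S → S d . n] }  — shift
  I6: { [A → n .] }  — reduce
  I7: { [S → S d n .] }  — reduce
  I8: { [A → d num .] }  — reduce

Every state is either a pure shift/goto state or contains exactly one complete item and nothing to shift — no conflicts. The grammar is LR(0).

Answer: Yes, the grammar is LR(0)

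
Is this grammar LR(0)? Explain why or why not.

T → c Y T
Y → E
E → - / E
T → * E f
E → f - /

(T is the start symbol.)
A grammar is LR(0) if no state in the canonical LR(0) collection has:
  - both a shift item (dot before a terminal) and a complete item (shift-reduce conflict), or
  - two or more complete items (reduce-reduce conflict; the accept item [T' → T .] counts as a complete item here).

Augment with T' → T and build the canonical LR(0) collection (I0 = CLOSURE({[T' → . T]}), then GOTO on every symbol after a dot until no new states appear). It has 15 states:
  I0: { [T → . * E f], [T → . c Y T], [T' → . T] }  — shift
  I1: { [E → . - / E], [E → . f - /], [T → * . E f] }  — shift
  I2: { [T' → T .] }  — accept
  I3: { [E → . - / E], [E → . f - /], [T → c . Y T], [Y → . E] }  — shift
  I4: { [E → - . / E] }  — shift
  I5: { [Y → E .] }  — reduce
  I6: { [T → . * E f], [T → . c Y T], [T → c Y . T] }  — shift
  I7: { [E → f . - /] }  — shift
  I8: { [E → f - . /] }  — shift
  I9: { [E → f - / .] }  — reduce
  I10: { [T → c Y T .] }  — reduce
  I11: { [E → - / . E], [E → . - / E], [E → . f - /] }  — shift
  I12: { [E → - / E .] }  — reduce
  I13: { [T → * E . f] }  — shift
  I14: { [T → * E f .] }  — reduce

Every state is either a pure shift/goto state or contains exactly one complete item and nothing to shift — no conflicts. The grammar is LR(0).

Answer: Yes, the grammar is LR(0)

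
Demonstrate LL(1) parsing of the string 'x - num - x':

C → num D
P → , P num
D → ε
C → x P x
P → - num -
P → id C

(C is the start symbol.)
Stack is shown with the top on the left.

Stack        Input          Action
----------------------------------
C $          x - num - x $  output C → x P x
x P x $      x - num - x $  match 'x'
P x $        - num - x $    output P → - num -
- num - x $  - num - x $    match '-'
num - x $    num - x $      match 'num'
- x $        - x $          match '-'
x $          x $            match 'x'
$            $              accept

The string is accepted.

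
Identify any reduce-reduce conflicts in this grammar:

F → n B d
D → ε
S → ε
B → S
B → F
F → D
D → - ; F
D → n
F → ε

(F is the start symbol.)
Yes — I0: [D → .] vs [F → .]; I4: [D → .] vs [D → n .]; I9: [D → .] vs [F → .]

Augment with F' → F and build the canonical LR(0) collection (I0 = CLOSURE({[F' → . F]}), then GOTO on every symbol after a dot until no new states appear). It has 11 states:
  I0: { [D → . - ; F], [D → . n], [D → .], [F → . D], [F → . n B d], [F → .], [F' → . F] }  — shift, 2 reduces
  I1: { [D → - . ; F] }  — shift
  I2: { [F → D .] }  — reduce
  I3: { [F' → F .] }  — accept
  I4: { [B → . F], [B → . S], [D → . - ; F], [D → . n], [D → .], [D → n .], [F → . D], [F → . n B d], [F → .], [F → n . B d], [S → .] }  — shift, 4 reduces
  I5: { [F → n B . d] }  — shift
  I6: { [B → F .] }  — reduce
  I7: { [B → S .] }  — reduce
  I8: { [F → n B d .] }  — reduce
  I9: { [D → - ; . F], [D → . - ; F], [D → . n], [D → .], [F → . D], [F → . n B d], [F → .] }  — shift, 2 reduces
  I10: { [D → - ; F .] }  — reduce

I0 contains complete items [D → .], [F → .] — reduce-reduce conflict.
I4 contains complete items [D → .], [D → n .], [F → .], [S → .] — reduce-reduce conflict.
I9 contains complete items [D → .], [F → .] — reduce-reduce conflict.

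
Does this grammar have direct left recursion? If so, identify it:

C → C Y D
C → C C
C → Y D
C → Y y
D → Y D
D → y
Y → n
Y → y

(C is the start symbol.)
Direct left recursion occurs when N → N α for some non-terminal N (the right-hand side begins with the left-hand side itself).

C → C Y D: LEFT RECURSIVE (starts with C)
C → C C: LEFT RECURSIVE (starts with C)
C → Y D: starts with Y
C → Y y: starts with Y
D → Y D: starts with Y
D → y: starts with y
Y → n: starts with n
Y → y: starts with y

The grammar has direct left recursion on: C.

Answer: Yes, C is left-recursive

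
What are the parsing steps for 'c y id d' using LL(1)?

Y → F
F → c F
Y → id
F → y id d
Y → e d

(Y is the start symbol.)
LL(1) parsing maintains a stack (initially the start symbol over $) and the input. At each step: if the stack top is a terminal, match it against the current input token; if it is a non-terminal N, replace it with the RHS of M[N, lookahead] (the unique production whose predict set contains the lookahead).

Stack is shown with the top on the left.

Stack     Input       Action
----------------------------
Y $       c y id d $  output Y → F
F $       c y id d $  output F → c F
c F $     c y id d $  match 'c'
F $       y id d $    output F → y id d
y id d $  y id d $    match 'y'
id d $    id d $      match 'id'
d $       d $         match 'd'
$         $           accept

The string is accepted.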